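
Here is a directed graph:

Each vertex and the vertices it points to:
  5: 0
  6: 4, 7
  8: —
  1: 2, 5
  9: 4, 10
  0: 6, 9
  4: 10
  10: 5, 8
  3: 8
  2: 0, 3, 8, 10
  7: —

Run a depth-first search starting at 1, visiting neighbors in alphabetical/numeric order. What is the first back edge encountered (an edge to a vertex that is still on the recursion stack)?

5->0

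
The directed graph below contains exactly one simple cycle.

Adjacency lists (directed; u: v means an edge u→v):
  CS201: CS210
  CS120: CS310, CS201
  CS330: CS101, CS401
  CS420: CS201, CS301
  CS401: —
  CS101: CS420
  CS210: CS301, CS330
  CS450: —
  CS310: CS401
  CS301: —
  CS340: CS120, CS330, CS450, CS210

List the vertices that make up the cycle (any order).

DFS with gray/black marking from CS330:
CS330 gray
  CS101 gray
    CS420 gray
      CS201 gray
        CS210 gray
          CS301 gray
          CS301 black
          CS210→CS330: CS330 is gray → back edge
Back edge closes the cycle CS330 → CS101 → CS420 → CS201 → CS210 → CS330; its vertices are {CS101, CS201, CS210, CS330, CS420}.

CS101, CS201, CS210, CS330, CS420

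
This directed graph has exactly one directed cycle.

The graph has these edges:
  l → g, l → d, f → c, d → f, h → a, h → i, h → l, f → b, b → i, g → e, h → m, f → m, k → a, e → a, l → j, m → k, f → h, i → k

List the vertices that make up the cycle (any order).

d, f, h, l

DFS with gray/black marking from f:
f gray
  c gray
  c black
  h gray
    a gray
    a black
    m gray
      k gray
        k→a: a black — skip
      k black
    m black
    i gray
      i→k: k black — skip
    i black
    l gray
      j gray
      j black
      g gray
        e gray
          e→a: a black — skip
        e black
      g black
      d gray
        d→f: f is gray → back edge
Back edge closes the cycle f → h → l → d → f; its vertices are {d, f, h, l}.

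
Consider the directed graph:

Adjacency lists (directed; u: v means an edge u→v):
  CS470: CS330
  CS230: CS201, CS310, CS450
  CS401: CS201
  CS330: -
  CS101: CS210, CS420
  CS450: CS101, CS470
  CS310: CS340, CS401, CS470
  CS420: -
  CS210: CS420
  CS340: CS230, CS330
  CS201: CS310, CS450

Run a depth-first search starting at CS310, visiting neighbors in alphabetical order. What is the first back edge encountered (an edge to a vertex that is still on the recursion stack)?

CS201->CS310

DFS from CS310 (visiting neighbors in alphabetical order); mark gray on enter, black on exit:
CS310 gray
  CS340 gray
    CS230 gray
      CS201 gray
        CS201→CS310: CS310 is gray → back edge
First back edge: CS201 → CS310.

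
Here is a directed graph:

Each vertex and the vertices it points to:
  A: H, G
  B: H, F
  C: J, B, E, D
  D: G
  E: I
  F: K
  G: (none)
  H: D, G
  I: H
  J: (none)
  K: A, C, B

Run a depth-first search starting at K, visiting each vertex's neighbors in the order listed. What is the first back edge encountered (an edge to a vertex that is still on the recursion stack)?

DFS from K (visiting each vertex's neighbors in the order listed); mark gray on enter, black on exit:
K gray
  A gray
    H gray
      D gray
        G gray
        G black
      D black
      H→G: G black — skip
    H black
    A→G: G black — skip
  A black
  C gray
    J gray
    J black
    B gray
      B→H: H black — skip
      F gray
        F→K: K is gray → back edge
First back edge: F → K.

F->K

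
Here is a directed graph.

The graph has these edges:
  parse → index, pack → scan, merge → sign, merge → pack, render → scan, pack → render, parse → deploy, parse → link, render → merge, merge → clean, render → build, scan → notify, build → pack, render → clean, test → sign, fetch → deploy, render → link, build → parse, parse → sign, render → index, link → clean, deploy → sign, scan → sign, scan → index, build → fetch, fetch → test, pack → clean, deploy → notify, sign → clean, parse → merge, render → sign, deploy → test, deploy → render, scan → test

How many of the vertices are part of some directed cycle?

7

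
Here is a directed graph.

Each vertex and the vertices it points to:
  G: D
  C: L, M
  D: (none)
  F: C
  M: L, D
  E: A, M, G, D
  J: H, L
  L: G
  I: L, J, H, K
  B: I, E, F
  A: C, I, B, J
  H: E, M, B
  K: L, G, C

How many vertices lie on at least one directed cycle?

6

A vertex is on a directed cycle iff it belongs to a strongly connected component of size ≥ 2 (or has a self-loop).
The vertices on cycles are {A, B, E, H, I, J} — 6 in total.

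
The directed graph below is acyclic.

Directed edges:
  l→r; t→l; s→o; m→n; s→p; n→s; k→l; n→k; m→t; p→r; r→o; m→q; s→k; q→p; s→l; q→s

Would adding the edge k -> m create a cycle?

Adding k→m creates a cycle iff m can already reach k.
Path from m: m → n → k.
So m → … → k → m is a cycle.

Yes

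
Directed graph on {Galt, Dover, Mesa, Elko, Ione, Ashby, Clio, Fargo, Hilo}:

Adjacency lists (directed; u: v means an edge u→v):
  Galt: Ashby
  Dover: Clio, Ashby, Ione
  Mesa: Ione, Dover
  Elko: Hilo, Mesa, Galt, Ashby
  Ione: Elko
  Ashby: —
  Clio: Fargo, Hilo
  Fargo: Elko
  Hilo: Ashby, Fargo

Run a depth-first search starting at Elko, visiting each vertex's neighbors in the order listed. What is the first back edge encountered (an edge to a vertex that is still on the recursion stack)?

Fargo->Elko

DFS from Elko (visiting each vertex's neighbors in the order listed); mark gray on enter, black on exit:
Elko gray
  Hilo gray
    Ashby gray
    Ashby black
    Fargo gray
      Fargo→Elko: Elko is gray → back edge
First back edge: Fargo → Elko.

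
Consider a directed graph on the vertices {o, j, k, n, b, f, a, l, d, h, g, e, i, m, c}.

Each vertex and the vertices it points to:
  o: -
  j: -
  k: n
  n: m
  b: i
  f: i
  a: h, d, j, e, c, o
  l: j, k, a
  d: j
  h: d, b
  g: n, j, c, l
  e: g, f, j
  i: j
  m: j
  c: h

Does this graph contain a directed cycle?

Yes

DFS with white/gray/black marking, starting from f:
f gray
  i gray
    j gray
    j black
  i black
f black
o gray
o black
k gray
  n gray
    m gray
      m→j: j black — skip
    m black
  n black
k black
b gray
  b→i: i black — skip
b black
a gray
  h gray
    d gray
      d→j: j black — skip
    d black
    h→b: b black — skip
  h black
  a→d: d black — skip
  a→j: j black — skip
  e gray
    g gray
      g→n: n black — skip
      g→j: j black — skip
      c gray
        c→h: h black — skip
      c black
      l gray
        l→j: j black — skip
        l→k: k black — skip
        l→a: a is gray → back edge
Back edge found, so a cycle exists: a → e → g → l → a.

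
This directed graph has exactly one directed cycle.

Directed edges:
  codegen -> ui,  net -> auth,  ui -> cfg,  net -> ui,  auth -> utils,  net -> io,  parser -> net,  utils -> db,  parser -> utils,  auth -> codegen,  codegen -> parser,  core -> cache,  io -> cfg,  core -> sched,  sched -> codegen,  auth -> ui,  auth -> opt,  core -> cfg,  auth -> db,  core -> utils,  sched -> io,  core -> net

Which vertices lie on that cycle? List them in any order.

net, auth, parser, codegen

DFS with gray/black marking from net:
net gray
  ui gray
    cfg gray
    cfg black
  ui black
  io gray
    io→cfg: cfg black — skip
  io black
  auth gray
    db gray
    db black
    auth→ui: ui black — skip
    opt gray
    opt black
    utils gray
      utils→db: db black — skip
    utils black
    codegen gray
      parser gray
        parser→net: net is gray → back edge
Back edge closes the cycle net → auth → codegen → parser → net; its vertices are {net, auth, parser, codegen}.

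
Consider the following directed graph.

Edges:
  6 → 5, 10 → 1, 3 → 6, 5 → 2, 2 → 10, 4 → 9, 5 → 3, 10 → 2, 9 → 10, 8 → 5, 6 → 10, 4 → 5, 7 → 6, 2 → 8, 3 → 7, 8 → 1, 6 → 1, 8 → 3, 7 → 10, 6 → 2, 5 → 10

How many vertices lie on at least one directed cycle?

7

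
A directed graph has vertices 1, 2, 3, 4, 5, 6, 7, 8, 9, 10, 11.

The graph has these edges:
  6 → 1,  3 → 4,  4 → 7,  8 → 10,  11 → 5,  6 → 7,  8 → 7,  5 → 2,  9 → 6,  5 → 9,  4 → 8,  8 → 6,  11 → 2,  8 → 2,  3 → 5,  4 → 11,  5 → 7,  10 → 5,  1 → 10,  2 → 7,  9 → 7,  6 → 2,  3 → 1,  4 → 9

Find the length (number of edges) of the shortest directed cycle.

For each vertex v, BFS finds the shortest path from v back to v.
The shortest such closed walk is 1 → 10 → 5 → 9 → 6 → 1, length 5.

5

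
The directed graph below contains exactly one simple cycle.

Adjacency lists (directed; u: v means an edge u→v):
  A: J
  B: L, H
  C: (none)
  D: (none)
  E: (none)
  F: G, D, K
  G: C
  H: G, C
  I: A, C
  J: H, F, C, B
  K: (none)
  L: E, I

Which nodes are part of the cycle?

A, B, I, J, L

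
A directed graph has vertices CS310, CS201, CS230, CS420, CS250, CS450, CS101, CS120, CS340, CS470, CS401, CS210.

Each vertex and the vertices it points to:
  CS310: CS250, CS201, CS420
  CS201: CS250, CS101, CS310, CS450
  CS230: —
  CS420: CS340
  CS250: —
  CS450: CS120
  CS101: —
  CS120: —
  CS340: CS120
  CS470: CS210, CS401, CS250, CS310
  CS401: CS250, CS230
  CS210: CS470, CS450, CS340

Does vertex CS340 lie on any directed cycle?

No

CS340 lies on a cycle iff there is a path from CS340 back to itself.
Exploring from CS340, it never reaches itself; equivalently, its strongly connected component is a singleton.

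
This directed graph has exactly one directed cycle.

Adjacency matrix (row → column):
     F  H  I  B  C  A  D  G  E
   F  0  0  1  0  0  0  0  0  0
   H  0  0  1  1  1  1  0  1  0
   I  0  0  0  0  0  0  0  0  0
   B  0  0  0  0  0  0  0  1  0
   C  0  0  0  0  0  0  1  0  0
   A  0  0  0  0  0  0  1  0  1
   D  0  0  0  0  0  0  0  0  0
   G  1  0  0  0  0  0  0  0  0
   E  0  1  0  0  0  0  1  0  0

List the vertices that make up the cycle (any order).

A, E, H

DFS with gray/black marking from H:
H gray
  A gray
    D gray
    D black
    E gray
      E→H: H is gray → back edge
Back edge closes the cycle H → A → E → H; its vertices are {A, E, H}.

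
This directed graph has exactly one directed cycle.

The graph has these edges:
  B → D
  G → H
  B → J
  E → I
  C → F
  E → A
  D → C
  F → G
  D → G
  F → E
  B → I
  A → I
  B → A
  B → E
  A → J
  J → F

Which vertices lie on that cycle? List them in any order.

DFS with gray/black marking from J:
J gray
  F gray
    E gray
      I gray
      I black
      A gray
        A→J: J is gray → back edge
Back edge closes the cycle J → F → E → A → J; its vertices are {A, E, F, J}.

A, E, F, J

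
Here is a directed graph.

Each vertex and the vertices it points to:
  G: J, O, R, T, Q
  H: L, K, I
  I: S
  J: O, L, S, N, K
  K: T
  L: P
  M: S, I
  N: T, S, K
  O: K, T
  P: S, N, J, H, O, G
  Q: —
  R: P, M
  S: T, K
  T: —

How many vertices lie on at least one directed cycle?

6

A vertex is on a directed cycle iff it belongs to a strongly connected component of size ≥ 2 (or has a self-loop).
The vertices on cycles are {G, H, J, L, P, R} — 6 in total.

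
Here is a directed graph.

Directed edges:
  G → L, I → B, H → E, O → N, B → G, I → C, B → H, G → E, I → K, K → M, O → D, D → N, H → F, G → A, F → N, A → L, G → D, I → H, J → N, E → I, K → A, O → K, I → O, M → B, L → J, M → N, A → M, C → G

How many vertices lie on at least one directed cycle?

A vertex is on a directed cycle iff it belongs to a strongly connected component of size ≥ 2 (or has a self-loop).
The vertices on cycles are {A, B, C, E, G, H, I, K, M, O} — 10 in total.

10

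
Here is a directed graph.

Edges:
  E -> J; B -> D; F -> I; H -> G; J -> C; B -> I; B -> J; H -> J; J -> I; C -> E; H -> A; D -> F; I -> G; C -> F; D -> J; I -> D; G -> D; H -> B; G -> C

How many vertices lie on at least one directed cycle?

7

A vertex is on a directed cycle iff it belongs to a strongly connected component of size ≥ 2 (or has a self-loop).
The vertices on cycles are {C, D, E, F, G, I, J} — 7 in total.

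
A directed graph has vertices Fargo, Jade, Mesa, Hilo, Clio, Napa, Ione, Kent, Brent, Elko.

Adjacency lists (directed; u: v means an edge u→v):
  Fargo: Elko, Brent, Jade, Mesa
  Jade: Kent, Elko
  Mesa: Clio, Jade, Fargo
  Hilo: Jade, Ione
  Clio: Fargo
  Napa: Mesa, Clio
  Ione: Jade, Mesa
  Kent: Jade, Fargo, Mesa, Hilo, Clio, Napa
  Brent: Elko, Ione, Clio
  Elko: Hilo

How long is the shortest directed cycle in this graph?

For each vertex v, BFS finds the shortest path from v back to v.
The shortest such closed walk is Kent → Jade → Kent, length 2.

2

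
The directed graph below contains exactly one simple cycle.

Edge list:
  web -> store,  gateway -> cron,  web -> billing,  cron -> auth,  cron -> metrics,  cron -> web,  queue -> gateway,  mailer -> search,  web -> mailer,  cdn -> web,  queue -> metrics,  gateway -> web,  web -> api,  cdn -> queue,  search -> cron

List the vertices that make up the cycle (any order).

web, cron, mailer, search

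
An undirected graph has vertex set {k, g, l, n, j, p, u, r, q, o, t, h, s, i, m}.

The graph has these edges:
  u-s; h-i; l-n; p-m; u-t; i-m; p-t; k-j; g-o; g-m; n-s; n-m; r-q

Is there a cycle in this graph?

Yes

DFS, tracking each vertex's parent; an edge to a visited non-parent vertex closes a cycle.
Start from u:
visit u (parent –)
  visit s (parent u)
    s–u: parent, skip
    visit n (parent s)
      visit l (parent n)
        l–n: parent, skip
      visit m (parent n)
        visit i (parent m)
          i–m: parent, skip
          visit h (parent i)
            h–i: parent, skip
        visit g (parent m)
          g–m: parent, skip
          visit o (parent g)
            o–g: parent, skip
        visit p (parent m)
          p–m: parent, skip
          visit t (parent p)
            t–u: u visited and ≠ parent → cycle
Cycle: u – s – n – m – p – t – u.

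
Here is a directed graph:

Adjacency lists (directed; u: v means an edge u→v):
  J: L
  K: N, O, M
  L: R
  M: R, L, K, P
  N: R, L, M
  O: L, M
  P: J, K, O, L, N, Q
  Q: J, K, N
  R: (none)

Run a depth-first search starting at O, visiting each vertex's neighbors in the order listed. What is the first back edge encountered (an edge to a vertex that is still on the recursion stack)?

N→M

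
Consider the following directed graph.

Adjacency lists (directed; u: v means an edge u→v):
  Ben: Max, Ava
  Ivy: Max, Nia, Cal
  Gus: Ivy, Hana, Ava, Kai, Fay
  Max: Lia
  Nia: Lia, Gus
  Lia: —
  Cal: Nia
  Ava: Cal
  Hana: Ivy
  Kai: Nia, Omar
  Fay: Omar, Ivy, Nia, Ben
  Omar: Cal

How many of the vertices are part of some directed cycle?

A vertex is on a directed cycle iff it belongs to a strongly connected component of size ≥ 2 (or has a self-loop).
The vertices on cycles are {Ava, Ben, Cal, Fay, Gus, Ivy, Kai, Nia, Hana, Omar} — 10 in total.

10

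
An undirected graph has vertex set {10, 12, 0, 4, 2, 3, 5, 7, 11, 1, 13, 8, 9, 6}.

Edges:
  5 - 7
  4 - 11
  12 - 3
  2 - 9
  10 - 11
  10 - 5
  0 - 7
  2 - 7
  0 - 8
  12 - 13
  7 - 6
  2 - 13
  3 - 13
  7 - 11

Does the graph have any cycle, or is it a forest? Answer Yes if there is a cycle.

Yes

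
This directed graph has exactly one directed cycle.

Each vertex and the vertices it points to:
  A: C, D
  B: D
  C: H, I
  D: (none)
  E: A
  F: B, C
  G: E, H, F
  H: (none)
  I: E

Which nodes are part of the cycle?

DFS with gray/black marking from E:
E gray
  A gray
    C gray
      H gray
      H black
      I gray
        I→E: E is gray → back edge
Back edge closes the cycle E → A → C → I → E; its vertices are {A, C, E, I}.

A, C, E, I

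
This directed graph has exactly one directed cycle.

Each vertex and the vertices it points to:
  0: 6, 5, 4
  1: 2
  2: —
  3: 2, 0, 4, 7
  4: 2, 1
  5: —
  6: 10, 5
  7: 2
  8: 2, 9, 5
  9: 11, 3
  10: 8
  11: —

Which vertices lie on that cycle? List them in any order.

0, 3, 6, 8, 9, 10

DFS with gray/black marking from 9:
9 gray
  11 gray
  11 black
  3 gray
    2 gray
    2 black
    0 gray
      6 gray
        10 gray
          8 gray
            8→2: 2 black — skip
            8→9: 9 is gray → back edge
Back edge closes the cycle 9 → 3 → 0 → 6 → 10 → 8 → 9; its vertices are {0, 3, 6, 8, 9, 10}.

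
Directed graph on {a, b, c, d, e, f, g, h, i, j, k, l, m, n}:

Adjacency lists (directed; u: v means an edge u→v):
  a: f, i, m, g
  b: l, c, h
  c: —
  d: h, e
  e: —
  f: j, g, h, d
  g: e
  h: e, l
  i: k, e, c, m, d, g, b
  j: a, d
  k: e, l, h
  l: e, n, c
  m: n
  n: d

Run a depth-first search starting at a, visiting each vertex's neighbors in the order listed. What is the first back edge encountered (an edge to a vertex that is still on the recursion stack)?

DFS from a (visiting each vertex's neighbors in the order listed); mark gray on enter, black on exit:
a gray
  f gray
    j gray
      j→a: a is gray → back edge
First back edge: j → a.

j→a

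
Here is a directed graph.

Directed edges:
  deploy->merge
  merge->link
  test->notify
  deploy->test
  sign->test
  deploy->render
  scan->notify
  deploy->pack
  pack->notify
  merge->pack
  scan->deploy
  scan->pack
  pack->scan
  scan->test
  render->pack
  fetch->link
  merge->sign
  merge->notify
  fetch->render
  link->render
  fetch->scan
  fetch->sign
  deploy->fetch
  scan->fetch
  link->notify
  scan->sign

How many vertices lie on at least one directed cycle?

7

A vertex is on a directed cycle iff it belongs to a strongly connected component of size ≥ 2 (or has a self-loop).
The vertices on cycles are {link, pack, scan, fetch, merge, deploy, render} — 7 in total.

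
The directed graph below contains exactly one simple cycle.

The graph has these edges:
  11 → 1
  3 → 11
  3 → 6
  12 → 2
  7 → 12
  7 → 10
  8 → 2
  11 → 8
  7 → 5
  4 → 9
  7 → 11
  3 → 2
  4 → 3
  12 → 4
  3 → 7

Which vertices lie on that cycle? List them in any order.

3, 4, 7, 12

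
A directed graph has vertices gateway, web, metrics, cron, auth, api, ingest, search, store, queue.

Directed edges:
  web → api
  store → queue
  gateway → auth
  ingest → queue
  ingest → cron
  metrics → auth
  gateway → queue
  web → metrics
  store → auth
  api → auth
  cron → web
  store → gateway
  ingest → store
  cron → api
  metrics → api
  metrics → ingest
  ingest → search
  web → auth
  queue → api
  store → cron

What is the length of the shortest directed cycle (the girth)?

4

For each vertex v, BFS finds the shortest path from v back to v.
The shortest such closed walk is ingest → cron → web → metrics → ingest, length 4.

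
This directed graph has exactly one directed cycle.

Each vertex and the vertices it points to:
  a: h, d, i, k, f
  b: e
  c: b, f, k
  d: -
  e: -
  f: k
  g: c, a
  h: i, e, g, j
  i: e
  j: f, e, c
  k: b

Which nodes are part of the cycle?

DFS with gray/black marking from a:
a gray
  h gray
    i gray
      e gray
      e black
    i black
    h→e: e black — skip
    g gray
      c gray
        b gray
          b→e: e black — skip
        b black
        f gray
          k gray
            k→b: b black — skip
          k black
        f black
        c→k: k black — skip
      c black
      g→a: a is gray → back edge
Back edge closes the cycle a → h → g → a; its vertices are {a, g, h}.

a, g, h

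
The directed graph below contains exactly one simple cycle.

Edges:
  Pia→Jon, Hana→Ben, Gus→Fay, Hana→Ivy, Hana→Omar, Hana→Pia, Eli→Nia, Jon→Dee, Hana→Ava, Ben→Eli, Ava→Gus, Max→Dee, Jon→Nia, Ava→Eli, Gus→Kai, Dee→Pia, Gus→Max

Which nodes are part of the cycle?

Dee, Jon, Pia

DFS with gray/black marking from Pia:
Pia gray
  Jon gray
    Nia gray
    Nia black
    Dee gray
      Dee→Pia: Pia is gray → back edge
Back edge closes the cycle Pia → Jon → Dee → Pia; its vertices are {Dee, Jon, Pia}.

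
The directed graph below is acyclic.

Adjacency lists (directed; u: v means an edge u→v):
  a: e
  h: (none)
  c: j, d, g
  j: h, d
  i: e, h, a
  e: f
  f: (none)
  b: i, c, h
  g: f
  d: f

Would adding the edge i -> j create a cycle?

No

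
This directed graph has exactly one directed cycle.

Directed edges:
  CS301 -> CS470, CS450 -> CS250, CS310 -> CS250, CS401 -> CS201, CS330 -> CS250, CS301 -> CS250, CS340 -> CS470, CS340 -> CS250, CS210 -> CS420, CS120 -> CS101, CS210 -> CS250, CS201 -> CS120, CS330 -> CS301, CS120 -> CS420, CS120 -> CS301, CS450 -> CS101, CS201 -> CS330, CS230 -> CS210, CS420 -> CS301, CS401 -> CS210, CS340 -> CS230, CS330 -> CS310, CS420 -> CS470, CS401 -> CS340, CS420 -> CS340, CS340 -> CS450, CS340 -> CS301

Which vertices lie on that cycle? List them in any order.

DFS with gray/black marking from CS340:
CS340 gray
  CS301 gray
    CS250 gray
    CS250 black
    CS470 gray
    CS470 black
  CS301 black
  CS340→CS250: CS250 black — skip
  CS230 gray
    CS210 gray
      CS210→CS250: CS250 black — skip
      CS420 gray
        CS420→CS470: CS470 black — skip
        CS420→CS340: CS340 is gray → back edge
Back edge closes the cycle CS340 → CS230 → CS210 → CS420 → CS340; its vertices are {CS210, CS230, CS340, CS420}.

CS210, CS230, CS340, CS420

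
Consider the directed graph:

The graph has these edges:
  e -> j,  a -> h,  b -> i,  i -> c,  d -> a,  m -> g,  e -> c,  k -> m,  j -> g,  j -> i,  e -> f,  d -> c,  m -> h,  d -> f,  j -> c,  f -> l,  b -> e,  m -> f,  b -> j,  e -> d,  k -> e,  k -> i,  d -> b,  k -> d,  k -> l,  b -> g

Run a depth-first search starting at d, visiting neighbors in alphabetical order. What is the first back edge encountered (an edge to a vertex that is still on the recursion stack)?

DFS from d (visiting neighbors in alphabetical order); mark gray on enter, black on exit:
d gray
  a gray
    h gray
    h black
  a black
  b gray
    e gray
      c gray
      c black
      e→d: d is gray → back edge
First back edge: e → d.

e→d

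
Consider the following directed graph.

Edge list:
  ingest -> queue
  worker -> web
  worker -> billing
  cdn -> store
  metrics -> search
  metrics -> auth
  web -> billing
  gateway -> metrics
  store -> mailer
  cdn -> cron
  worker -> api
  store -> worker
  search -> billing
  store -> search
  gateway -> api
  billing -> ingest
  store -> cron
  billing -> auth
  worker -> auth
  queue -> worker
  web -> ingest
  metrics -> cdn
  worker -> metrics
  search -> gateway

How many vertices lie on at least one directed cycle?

A vertex is on a directed cycle iff it belongs to a strongly connected component of size ≥ 2 (or has a self-loop).
The vertices on cycles are {cdn, web, queue, store, ingest, search, worker, billing, gateway, metrics} — 10 in total.

10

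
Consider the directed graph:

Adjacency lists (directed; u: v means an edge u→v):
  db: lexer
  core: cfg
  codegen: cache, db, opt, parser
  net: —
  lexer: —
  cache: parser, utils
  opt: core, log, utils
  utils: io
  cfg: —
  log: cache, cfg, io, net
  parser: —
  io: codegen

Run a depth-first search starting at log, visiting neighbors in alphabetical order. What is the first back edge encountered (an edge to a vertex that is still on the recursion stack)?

DFS from log (visiting neighbors in alphabetical order); mark gray on enter, black on exit:
log gray
  cache gray
    parser gray
    parser black
    utils gray
      io gray
        codegen gray
          codegen→cache: cache is gray → back edge
First back edge: codegen → cache.

codegen->cache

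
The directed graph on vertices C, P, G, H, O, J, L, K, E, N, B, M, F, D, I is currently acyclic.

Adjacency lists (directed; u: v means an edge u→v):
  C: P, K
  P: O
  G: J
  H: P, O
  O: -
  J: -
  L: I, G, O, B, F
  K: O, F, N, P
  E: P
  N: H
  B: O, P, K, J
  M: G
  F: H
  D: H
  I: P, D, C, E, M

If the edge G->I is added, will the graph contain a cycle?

Yes

Adding G→I creates a cycle iff I can already reach G.
Path from I: I → M → G.
So I → … → G → I is a cycle.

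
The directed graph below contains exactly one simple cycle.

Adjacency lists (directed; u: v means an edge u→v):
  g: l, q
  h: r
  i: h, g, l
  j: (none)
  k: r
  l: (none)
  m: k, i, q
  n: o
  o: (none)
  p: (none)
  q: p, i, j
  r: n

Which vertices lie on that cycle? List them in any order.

g, i, q

DFS with gray/black marking from q:
q gray
  p gray
  p black
  i gray
    h gray
      r gray
        n gray
          o gray
          o black
        n black
      r black
    h black
    g gray
      l gray
      l black
      g→q: q is gray → back edge
Back edge closes the cycle q → i → g → q; its vertices are {g, i, q}.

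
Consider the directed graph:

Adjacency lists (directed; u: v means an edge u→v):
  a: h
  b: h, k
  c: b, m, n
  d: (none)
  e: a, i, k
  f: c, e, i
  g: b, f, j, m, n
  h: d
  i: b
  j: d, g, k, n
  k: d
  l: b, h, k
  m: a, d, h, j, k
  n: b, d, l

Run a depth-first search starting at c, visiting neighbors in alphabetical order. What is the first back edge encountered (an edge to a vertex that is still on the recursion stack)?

DFS from c (visiting neighbors in alphabetical order); mark gray on enter, black on exit:
c gray
  b gray
    h gray
      d gray
      d black
    h black
    k gray
      k→d: d black — skip
    k black
  b black
  m gray
    a gray
      a→h: h black — skip
    a black
    m→d: d black — skip
    m→h: h black — skip
    j gray
      j→d: d black — skip
      g gray
        g→b: b black — skip
        f gray
          f→c: c is gray → back edge
First back edge: f → c.

f→c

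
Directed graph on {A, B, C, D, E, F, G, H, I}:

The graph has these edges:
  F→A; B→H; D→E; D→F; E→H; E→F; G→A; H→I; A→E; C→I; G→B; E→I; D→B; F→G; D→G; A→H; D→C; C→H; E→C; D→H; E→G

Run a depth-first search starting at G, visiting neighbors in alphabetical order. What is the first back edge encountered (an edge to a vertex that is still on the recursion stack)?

F->A

DFS from G (visiting neighbors in alphabetical order); mark gray on enter, black on exit:
G gray
  A gray
    E gray
      C gray
        H gray
          I gray
          I black
        H black
        C→I: I black — skip
      C black
      F gray
        F→A: A is gray → back edge
First back edge: F → A.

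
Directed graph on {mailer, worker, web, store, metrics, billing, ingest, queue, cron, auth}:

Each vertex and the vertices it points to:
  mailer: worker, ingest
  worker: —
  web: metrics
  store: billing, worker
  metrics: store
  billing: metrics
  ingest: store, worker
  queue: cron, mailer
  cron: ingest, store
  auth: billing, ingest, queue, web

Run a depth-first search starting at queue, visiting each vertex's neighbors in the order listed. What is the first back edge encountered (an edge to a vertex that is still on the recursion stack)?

metrics->store

DFS from queue (visiting each vertex's neighbors in the order listed); mark gray on enter, black on exit:
queue gray
  cron gray
    ingest gray
      store gray
        billing gray
          metrics gray
            metrics→store: store is gray → back edge
First back edge: metrics → store.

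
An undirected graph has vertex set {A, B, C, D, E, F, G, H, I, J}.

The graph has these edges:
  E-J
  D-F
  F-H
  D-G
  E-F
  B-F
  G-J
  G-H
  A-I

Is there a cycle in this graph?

Yes

DFS, tracking each vertex's parent; an edge to a visited non-parent vertex closes a cycle.
Start from F:
visit F (parent –)
  visit B (parent F)
    B–F: parent, skip
  visit E (parent F)
    visit J (parent E)
      visit G (parent J)
        visit H (parent G)
          H–F: F visited and ≠ parent → cycle
Cycle: F – E – J – G – H – F.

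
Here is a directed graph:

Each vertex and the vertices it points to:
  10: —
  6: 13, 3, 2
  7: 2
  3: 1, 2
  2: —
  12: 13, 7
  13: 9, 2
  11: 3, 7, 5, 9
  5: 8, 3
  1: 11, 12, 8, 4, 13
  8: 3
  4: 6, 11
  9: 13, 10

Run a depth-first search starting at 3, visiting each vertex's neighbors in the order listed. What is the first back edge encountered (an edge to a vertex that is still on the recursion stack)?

11→3

DFS from 3 (visiting each vertex's neighbors in the order listed); mark gray on enter, black on exit:
3 gray
  1 gray
    11 gray
      11→3: 3 is gray → back edge
First back edge: 11 → 3.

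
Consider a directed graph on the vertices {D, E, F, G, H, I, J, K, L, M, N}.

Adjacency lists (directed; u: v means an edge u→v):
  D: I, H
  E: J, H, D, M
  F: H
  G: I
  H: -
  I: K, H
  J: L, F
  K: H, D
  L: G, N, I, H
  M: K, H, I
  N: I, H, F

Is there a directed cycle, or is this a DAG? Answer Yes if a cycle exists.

Yes

DFS with white/gray/black marking, starting from M:
M gray
  K gray
    H gray
    H black
    D gray
      I gray
        I→K: K is gray → back edge
Back edge found, so a cycle exists: K → D → I → K.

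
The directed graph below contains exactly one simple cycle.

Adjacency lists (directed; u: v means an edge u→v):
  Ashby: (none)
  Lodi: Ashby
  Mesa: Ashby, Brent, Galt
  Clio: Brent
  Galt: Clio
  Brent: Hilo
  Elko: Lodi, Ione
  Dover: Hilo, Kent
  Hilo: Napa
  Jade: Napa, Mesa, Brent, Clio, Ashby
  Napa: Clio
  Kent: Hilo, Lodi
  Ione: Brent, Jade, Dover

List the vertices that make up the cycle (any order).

DFS with gray/black marking from Hilo:
Hilo gray
  Napa gray
    Clio gray
      Brent gray
        Brent→Hilo: Hilo is gray → back edge
Back edge closes the cycle Hilo → Napa → Clio → Brent → Hilo; its vertices are {Clio, Hilo, Napa, Brent}.

Clio, Hilo, Napa, Brent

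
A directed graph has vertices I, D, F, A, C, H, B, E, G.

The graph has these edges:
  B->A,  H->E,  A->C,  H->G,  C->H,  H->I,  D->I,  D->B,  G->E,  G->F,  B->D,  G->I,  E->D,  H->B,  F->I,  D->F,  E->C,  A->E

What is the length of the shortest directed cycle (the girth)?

2

For each vertex v, BFS finds the shortest path from v back to v.
The shortest such closed walk is B → D → B, length 2.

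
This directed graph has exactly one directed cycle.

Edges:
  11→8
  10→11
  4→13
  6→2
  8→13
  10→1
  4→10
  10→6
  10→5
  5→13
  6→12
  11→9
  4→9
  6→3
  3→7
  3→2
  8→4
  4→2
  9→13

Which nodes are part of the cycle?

DFS with gray/black marking from 10:
10 gray
  5 gray
    13 gray
    13 black
  5 black
  11 gray
    8 gray
      8→13: 13 black — skip
      4 gray
        2 gray
        2 black
        4→13: 13 black — skip
        4→10: 10 is gray → back edge
Back edge closes the cycle 10 → 11 → 8 → 4 → 10; its vertices are {4, 8, 10, 11}.

4, 8, 10, 11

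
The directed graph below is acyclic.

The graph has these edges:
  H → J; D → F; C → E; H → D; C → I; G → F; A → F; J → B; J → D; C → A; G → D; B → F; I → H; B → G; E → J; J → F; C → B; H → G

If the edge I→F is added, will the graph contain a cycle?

Adding I→F creates a cycle iff F can already reach I.
Explore from F: no path reaches I. The graph stays acyclic.

No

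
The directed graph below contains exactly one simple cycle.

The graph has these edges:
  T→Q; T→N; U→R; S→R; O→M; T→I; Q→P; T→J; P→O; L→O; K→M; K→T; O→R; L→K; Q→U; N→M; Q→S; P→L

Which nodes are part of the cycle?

DFS with gray/black marking from T:
T gray
  I gray
  I black
  J gray
  J black
  Q gray
    U gray
      R gray
      R black
    U black
    P gray
      O gray
        O→R: R black — skip
        M gray
        M black
      O black
      L gray
        L→O: O black — skip
        K gray
          K→T: T is gray → back edge
Back edge closes the cycle T → Q → P → L → K → T; its vertices are {K, L, P, Q, T}.

K, L, P, Q, T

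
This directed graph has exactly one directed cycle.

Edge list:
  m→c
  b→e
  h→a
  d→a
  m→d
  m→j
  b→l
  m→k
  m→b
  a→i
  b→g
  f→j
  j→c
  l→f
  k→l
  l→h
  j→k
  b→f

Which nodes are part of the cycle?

f, j, k, l

DFS with gray/black marking from l:
l gray
  f gray
    j gray
      c gray
      c black
      k gray
        k→l: l is gray → back edge
Back edge closes the cycle l → f → j → k → l; its vertices are {f, j, k, l}.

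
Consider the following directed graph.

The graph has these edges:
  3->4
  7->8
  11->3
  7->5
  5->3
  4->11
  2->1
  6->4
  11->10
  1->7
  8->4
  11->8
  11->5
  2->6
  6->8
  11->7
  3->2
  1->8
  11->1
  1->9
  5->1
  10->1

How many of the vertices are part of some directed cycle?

10

A vertex is on a directed cycle iff it belongs to a strongly connected component of size ≥ 2 (or has a self-loop).
The vertices on cycles are {1, 2, 3, 4, 5, 6, 7, 8, 10, 11} — 10 in total.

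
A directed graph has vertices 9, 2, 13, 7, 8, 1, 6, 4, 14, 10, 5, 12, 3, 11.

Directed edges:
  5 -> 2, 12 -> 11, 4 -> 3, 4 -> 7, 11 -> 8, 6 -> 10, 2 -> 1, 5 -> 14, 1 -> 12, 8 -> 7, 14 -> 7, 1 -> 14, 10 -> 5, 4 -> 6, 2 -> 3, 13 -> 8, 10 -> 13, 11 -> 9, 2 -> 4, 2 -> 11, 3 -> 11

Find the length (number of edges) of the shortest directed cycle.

For each vertex v, BFS finds the shortest path from v back to v.
The shortest such closed walk is 6 → 10 → 5 → 2 → 4 → 6, length 5.

5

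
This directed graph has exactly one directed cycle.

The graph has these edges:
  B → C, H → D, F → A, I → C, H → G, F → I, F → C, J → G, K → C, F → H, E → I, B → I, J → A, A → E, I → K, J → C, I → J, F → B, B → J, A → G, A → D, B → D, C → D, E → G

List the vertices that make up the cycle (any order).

A, E, I, J

DFS with gray/black marking from J:
J gray
  C gray
    D gray
    D black
  C black
  A gray
    E gray
      G gray
      G black
      I gray
        I→C: C black — skip
        I→J: J is gray → back edge
Back edge closes the cycle J → A → E → I → J; its vertices are {A, E, I, J}.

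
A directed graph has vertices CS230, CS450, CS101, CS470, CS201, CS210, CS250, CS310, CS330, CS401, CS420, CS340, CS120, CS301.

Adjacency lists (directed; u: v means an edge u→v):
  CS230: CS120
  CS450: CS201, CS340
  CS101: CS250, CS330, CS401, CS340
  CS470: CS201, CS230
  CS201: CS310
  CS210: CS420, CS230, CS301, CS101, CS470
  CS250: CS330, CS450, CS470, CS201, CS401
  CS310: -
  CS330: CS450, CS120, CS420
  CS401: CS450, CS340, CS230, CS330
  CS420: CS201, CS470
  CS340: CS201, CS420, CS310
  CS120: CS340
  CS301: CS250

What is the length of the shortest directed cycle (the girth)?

For each vertex v, BFS finds the shortest path from v back to v.
The shortest such closed walk is CS470 → CS230 → CS120 → CS340 → CS420 → CS470, length 5.

5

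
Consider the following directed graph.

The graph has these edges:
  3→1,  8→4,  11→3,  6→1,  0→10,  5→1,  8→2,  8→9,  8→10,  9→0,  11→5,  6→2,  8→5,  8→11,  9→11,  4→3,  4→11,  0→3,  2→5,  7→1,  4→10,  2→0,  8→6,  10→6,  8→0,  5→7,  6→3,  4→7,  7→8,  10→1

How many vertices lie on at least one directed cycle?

10

A vertex is on a directed cycle iff it belongs to a strongly connected component of size ≥ 2 (or has a self-loop).
The vertices on cycles are {0, 2, 4, 5, 6, 7, 8, 9, 10, 11} — 10 in total.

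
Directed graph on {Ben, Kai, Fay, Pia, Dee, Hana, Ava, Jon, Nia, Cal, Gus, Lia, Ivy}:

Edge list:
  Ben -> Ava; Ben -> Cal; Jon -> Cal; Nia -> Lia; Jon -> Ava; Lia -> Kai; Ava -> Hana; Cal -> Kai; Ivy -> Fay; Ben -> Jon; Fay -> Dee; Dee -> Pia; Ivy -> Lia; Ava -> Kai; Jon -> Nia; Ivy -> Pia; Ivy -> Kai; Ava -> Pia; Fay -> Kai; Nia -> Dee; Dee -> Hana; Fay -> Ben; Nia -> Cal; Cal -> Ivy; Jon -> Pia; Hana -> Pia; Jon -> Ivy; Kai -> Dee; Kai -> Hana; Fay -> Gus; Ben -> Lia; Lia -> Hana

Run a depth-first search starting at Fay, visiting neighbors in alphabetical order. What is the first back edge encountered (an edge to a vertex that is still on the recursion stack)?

DFS from Fay (visiting neighbors in alphabetical order); mark gray on enter, black on exit:
Fay gray
  Ben gray
    Ava gray
      Hana gray
        Pia gray
        Pia black
      Hana black
      Kai gray
        Dee gray
          Dee→Hana: Hana black — skip
          Dee→Pia: Pia black — skip
        Dee black
        Kai→Hana: Hana black — skip
      Kai black
      Ava→Pia: Pia black — skip
    Ava black
    Cal gray
      Ivy gray
        Ivy→Fay: Fay is gray → back edge
First back edge: Ivy → Fay.

Ivy→Fay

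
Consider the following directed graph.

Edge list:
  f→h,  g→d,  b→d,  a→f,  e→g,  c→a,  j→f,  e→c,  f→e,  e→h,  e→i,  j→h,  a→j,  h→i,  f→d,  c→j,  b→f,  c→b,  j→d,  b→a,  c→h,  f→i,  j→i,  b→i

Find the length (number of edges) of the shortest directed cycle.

For each vertex v, BFS finds the shortest path from v back to v.
The shortest such closed walk is c → a → f → e → c, length 4.

4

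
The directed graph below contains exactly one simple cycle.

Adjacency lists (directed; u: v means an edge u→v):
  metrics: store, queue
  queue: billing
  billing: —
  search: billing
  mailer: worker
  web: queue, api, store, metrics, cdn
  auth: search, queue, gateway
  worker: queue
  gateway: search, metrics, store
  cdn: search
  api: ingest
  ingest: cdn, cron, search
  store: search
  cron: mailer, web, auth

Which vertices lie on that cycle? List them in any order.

DFS with gray/black marking from cron:
cron gray
  mailer gray
    worker gray
      queue gray
        billing gray
        billing black
      queue black
    worker black
  mailer black
  web gray
    web→queue: queue black — skip
    api gray
      ingest gray
        cdn gray
          search gray
            search→billing: billing black — skip
          search black
        cdn black
        ingest→cron: cron is gray → back edge
Back edge closes the cycle cron → web → api → ingest → cron; its vertices are {api, web, cron, ingest}.

api, web, cron, ingest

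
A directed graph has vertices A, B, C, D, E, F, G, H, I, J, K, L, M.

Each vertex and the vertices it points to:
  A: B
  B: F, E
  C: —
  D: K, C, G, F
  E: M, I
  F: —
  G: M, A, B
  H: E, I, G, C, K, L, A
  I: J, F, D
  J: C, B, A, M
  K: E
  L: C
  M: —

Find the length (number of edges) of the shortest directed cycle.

4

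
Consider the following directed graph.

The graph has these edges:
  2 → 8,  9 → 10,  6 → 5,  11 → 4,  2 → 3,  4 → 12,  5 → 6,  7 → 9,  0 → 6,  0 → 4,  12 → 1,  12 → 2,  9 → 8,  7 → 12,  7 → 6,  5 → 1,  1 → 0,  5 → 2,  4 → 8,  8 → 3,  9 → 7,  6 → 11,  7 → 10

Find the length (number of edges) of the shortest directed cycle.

For each vertex v, BFS finds the shortest path from v back to v.
The shortest such closed walk is 7 → 9 → 7, length 2.

2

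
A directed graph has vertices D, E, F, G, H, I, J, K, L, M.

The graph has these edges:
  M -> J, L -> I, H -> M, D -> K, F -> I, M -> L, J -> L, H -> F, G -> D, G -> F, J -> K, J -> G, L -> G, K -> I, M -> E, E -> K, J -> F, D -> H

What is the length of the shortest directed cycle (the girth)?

5

For each vertex v, BFS finds the shortest path from v back to v.
The shortest such closed walk is H → M → L → G → D → H, length 5.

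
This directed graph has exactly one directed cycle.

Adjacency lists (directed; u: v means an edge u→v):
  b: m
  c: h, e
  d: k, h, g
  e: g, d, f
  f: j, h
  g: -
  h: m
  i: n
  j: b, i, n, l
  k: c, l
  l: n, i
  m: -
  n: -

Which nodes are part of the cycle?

c, d, e, k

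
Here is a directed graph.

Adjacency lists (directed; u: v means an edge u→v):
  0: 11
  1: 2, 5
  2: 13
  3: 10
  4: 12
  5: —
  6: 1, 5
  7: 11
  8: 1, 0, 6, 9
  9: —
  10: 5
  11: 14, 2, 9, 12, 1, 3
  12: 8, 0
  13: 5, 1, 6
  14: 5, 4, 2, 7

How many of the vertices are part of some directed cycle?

11

A vertex is on a directed cycle iff it belongs to a strongly connected component of size ≥ 2 (or has a self-loop).
The vertices on cycles are {0, 1, 2, 4, 6, 7, 8, 11, 12, 13, 14} — 11 in total.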